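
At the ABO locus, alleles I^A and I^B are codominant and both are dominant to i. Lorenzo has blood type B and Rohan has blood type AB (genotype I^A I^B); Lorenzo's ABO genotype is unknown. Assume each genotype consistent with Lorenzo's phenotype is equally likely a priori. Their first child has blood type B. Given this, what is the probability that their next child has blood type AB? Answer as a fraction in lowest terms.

3/8

Possible genotypes: Lorenzo ∈ {I^B I^B, I^B i}; Rohan ∈ {I^A I^B}.
Weight each parental genotype pair by prior × P(type-B child):
  I^B I^B × I^A I^B: posterior weight 1/2; P(next child type AB) = 1/2.
  I^B i × I^A I^B: posterior weight 1/2; P(next child type AB) = 1/4.
Weighted sum = 3/8.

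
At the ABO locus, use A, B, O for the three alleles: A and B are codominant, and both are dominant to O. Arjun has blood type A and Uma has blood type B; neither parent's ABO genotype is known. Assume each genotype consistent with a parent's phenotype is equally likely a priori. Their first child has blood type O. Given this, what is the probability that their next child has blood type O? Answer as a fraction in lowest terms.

Possible genotypes: Arjun ∈ {AA, AO}; Uma ∈ {BB, BO}.
Weight each parental genotype pair by prior × P(type-O child):
  AO × BO: posterior weight 1; P(next child type O) = 1/4.
Weighted sum = 1/4.

1/4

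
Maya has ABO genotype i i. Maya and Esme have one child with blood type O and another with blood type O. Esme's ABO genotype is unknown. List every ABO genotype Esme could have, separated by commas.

I^A i, I^B i, i i

For each candidate genotype of Esme, check whether crossing it with i i can produce every observed child phenotype.
  I^A I^A → possible child types {A} ✗
  I^A I^B → possible child types {A, B} ✗
  I^A i → possible child types {O, A} ✓
  I^B I^B → possible child types {B} ✗
  I^B i → possible child types {O, B} ✓
  i i → possible child types {O} ✓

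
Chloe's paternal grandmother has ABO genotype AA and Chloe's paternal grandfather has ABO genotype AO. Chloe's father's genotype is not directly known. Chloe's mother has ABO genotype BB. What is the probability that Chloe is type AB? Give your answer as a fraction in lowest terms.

Chloe's father's ABO genotype from AA × AO: 1/2 AA, 1/2 AO.
Crossing each possibility with the mother BB and summing P(type AB): 1/2·1 + 1/2·1/2 = 3/4.

3/4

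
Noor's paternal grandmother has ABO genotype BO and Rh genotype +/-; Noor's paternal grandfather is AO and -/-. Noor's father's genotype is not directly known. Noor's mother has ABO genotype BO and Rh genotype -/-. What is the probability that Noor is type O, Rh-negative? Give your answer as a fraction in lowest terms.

3/16

Noor's father's ABO genotype from BO × AO: 1/4 AB, 1/4 AO, 1/4 BO, 1/4 OO.
Crossing each possibility with the mother BO and summing P(type O): 1/4·0 + 1/4·1/4 + 1/4·1/4 + 1/4·1/2 = 1/4.
Similarly for Rh via the father's Rh distribution: P(Rh-) = 3/4.
Independent loci: 1/4 × 3/4 = 3/16.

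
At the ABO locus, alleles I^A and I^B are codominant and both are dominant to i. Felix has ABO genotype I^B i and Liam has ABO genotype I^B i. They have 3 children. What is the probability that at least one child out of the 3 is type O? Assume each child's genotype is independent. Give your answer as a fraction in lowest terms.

ABO cross I^B i × I^B i → 1/4 O, 3/4 B.
So P(type O) = 1/4 per child.
P(none) = (3/4)^3 = 27/64; P(at least one) = 1 − 27/64 = 37/64.

37/64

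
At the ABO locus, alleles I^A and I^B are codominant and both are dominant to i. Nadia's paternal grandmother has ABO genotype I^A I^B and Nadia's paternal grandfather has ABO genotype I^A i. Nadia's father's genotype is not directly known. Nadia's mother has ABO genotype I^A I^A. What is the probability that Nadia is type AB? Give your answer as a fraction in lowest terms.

1/4

Nadia's father's ABO genotype from I^A I^B × I^A i: 1/4 I^A I^A, 1/4 I^A I^B, 1/4 I^A i, 1/4 I^B i.
Crossing each possibility with the mother I^A I^A and summing P(type AB): 1/4·0 + 1/4·1/2 + 1/4·0 + 1/4·1/2 = 1/4.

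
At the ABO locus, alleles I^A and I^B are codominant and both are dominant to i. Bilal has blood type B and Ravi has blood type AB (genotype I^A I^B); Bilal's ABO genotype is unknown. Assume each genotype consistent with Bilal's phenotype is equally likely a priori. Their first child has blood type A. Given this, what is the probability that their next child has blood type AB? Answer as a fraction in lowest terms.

1/4

Possible genotypes: Bilal ∈ {I^B I^B, I^B i}; Ravi ∈ {I^A I^B}.
Weight each parental genotype pair by prior × P(type-A child):
  I^B i × I^A I^B: posterior weight 1; P(next child type AB) = 1/4.
Weighted sum = 1/4.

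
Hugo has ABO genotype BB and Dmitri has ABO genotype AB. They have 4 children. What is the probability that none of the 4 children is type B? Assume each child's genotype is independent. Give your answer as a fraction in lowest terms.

ABO cross BB × AB → 1/2 B, 1/2 AB.
So P(type B) = 1/2 per child.
P(not type B) = 1/2 for one child; (1/2)^4 = 1/16.

1/16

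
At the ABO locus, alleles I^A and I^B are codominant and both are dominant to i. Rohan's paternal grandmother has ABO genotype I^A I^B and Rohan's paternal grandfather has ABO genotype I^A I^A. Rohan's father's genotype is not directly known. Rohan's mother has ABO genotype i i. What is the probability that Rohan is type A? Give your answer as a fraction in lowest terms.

3/4

Rohan's father's ABO genotype from I^A I^B × I^A I^A: 1/2 I^A I^A, 1/2 I^A I^B.
Crossing each possibility with the mother i i and summing P(type A): 1/2·1 + 1/2·1/2 = 3/4.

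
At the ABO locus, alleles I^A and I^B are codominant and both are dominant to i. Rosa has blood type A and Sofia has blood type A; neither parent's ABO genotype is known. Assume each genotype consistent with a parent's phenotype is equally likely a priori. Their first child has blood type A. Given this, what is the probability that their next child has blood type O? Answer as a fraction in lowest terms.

1/20

Possible genotypes: Rosa ∈ {I^A I^A, I^A i}; Sofia ∈ {I^A I^A, I^A i}.
Weight each parental genotype pair by prior × P(type-A child):
  I^A I^A × I^A I^A: posterior weight 4/15; P(next child type O) = 0.
  I^A I^A × I^A i: posterior weight 4/15; P(next child type O) = 0.
  I^A i × I^A I^A: posterior weight 4/15; P(next child type O) = 0.
  I^A i × I^A i: posterior weight 1/5; P(next child type O) = 1/4.
Weighted sum = 1/20.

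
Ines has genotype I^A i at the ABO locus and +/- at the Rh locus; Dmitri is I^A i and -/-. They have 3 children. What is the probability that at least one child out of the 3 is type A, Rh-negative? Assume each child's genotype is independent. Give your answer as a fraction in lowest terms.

387/512

ABO cross I^A i × I^A i → 1/4 O, 3/4 A.
Rh cross +/- × -/- → 1/2 Rh+, 1/2 Rh-; so P(type A, Rh-negative) = 3/4 × 1/2 = 3/8 per child.
P(none) = (5/8)^3 = 125/512; P(at least one) = 1 − 125/512 = 387/512.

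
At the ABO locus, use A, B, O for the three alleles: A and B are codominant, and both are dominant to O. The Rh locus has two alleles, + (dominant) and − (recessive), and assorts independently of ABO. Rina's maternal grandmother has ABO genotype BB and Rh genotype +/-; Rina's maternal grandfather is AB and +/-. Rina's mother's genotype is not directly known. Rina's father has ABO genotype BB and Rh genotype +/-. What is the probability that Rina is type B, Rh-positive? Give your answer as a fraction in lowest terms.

Rina's mother's ABO genotype from BB × AB: 1/2 AB, 1/2 BB.
Crossing each possibility with the father BB and summing P(type B): 1/2·1/2 + 1/2·1 = 3/4.
Similarly for Rh via the mother's Rh distribution: P(Rh+) = 3/4.
Independent loci: 3/4 × 3/4 = 9/16.

9/16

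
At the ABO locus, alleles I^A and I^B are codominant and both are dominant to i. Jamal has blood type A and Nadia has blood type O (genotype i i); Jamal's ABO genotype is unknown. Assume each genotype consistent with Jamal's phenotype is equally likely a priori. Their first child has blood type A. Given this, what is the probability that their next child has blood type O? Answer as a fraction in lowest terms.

1/6

Possible genotypes: Jamal ∈ {I^A I^A, I^A i}; Nadia ∈ {i i}.
Weight each parental genotype pair by prior × P(type-A child):
  I^A I^A × i i: posterior weight 2/3; P(next child type O) = 0.
  I^A i × i i: posterior weight 1/3; P(next child type O) = 1/2.
Weighted sum = 1/6.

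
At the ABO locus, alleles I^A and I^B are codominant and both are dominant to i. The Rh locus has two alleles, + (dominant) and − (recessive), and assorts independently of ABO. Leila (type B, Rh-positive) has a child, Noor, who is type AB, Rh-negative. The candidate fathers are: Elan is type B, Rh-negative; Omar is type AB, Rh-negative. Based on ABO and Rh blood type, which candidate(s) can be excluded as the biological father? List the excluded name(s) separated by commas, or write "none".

A candidate is excluded only if no genotype consistent with his phenotype could produce a type AB, Rh-negative child with a type B, Rh-positive mother.
Elan (type B, Rh-): no genotype consistent with that phenotype can produce a type-AB Rh- child with a type-B mother.

Elan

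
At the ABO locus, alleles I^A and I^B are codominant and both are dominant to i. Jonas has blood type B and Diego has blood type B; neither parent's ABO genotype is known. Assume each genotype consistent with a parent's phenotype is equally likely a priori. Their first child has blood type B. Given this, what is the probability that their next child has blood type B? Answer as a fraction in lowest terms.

19/20

Possible genotypes: Jonas ∈ {I^B I^B, I^B i}; Diego ∈ {I^B I^B, I^B i}.
Weight each parental genotype pair by prior × P(type-B child):
  I^B I^B × I^B I^B: posterior weight 4/15; P(next child type B) = 1.
  I^B I^B × I^B i: posterior weight 4/15; P(next child type B) = 1.
  I^B i × I^B I^B: posterior weight 4/15; P(next child type B) = 1.
  I^B i × I^B i: posterior weight 1/5; P(next child type B) = 3/4.
Weighted sum = 19/20.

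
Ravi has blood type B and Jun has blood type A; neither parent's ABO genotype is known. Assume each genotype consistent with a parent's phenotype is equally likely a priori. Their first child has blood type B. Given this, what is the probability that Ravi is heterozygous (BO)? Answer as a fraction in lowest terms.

Possible genotypes: Ravi ∈ {BB, BO}; Jun ∈ {AA, AO}.
Weight each parental genotype pair by prior × P(type-B child):
  BB × AO: posterior weight 2/3.
  BO × AO: posterior weight 1/3.
Sum the posterior weight over pairs where Ravi is BO: 1/3.

1/3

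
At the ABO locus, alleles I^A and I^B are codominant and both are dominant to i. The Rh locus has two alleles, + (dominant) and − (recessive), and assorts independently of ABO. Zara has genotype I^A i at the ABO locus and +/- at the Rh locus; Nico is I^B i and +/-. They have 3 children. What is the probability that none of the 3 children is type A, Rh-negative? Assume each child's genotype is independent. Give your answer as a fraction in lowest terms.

3375/4096

ABO cross I^A i × I^B i → 1/4 O, 1/4 A, 1/4 B, 1/4 AB.
Rh cross +/- × +/- → 3/4 Rh+, 1/4 Rh-; so P(type A, Rh-negative) = 1/4 × 1/4 = 1/16 per child.
P(not type A, Rh-negative) = 15/16 for one child; (15/16)^3 = 3375/4096.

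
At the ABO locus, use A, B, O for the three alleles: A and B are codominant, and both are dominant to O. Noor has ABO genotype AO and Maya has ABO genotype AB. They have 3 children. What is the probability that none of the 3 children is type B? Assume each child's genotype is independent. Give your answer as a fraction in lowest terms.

27/64

ABO cross AO × AB → 1/2 A, 1/4 B, 1/4 AB.
So P(type B) = 1/4 per child.
P(not type B) = 3/4 for one child; (3/4)^3 = 27/64.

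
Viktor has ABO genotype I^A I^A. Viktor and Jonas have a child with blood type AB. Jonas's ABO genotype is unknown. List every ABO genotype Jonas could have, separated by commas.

For each candidate genotype of Jonas, check whether crossing it with I^A I^A can produce every observed child phenotype.
  I^A I^A → possible child types {A} ✗
  I^A I^B → possible child types {A, AB} ✓
  I^A i → possible child types {A} ✗
  I^B I^B → possible child types {AB} ✓
  I^B i → possible child types {A, AB} ✓
  i i → possible child types {A} ✗

I^A I^B, I^B I^B, I^B i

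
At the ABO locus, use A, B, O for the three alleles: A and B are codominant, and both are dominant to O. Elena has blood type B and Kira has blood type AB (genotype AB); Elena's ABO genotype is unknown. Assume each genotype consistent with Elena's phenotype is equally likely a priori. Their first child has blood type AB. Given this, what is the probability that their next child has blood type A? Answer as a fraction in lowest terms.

1/12

Possible genotypes: Elena ∈ {BB, BO}; Kira ∈ {AB}.
Weight each parental genotype pair by prior × P(type-AB child):
  BB × AB: posterior weight 2/3; P(next child type A) = 0.
  BO × AB: posterior weight 1/3; P(next child type A) = 1/4.
Weighted sum = 1/12.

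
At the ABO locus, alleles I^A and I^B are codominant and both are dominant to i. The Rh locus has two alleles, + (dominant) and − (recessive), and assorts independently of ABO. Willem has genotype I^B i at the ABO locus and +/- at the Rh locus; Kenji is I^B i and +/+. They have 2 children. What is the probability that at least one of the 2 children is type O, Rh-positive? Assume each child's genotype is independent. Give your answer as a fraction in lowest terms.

7/16

ABO cross I^B i × I^B i → 1/4 O, 3/4 B.
Rh cross +/- × +/+ → 1 Rh+; so P(type O, Rh-positive) = 1/4 × 1 = 1/4 per child.
P(none) = (3/4)^2 = 9/16; P(at least one) = 1 − 9/16 = 7/16.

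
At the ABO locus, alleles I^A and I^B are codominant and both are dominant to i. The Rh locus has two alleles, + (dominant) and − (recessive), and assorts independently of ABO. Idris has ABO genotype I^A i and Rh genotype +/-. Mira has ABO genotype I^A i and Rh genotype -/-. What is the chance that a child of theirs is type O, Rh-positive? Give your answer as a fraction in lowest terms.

1/8

ABO cross I^A i × I^A i → offspring phenotypes: 1/4 O, 3/4 A.
Rh cross +/- × -/- → 1/2 Rh+, 1/2 Rh-.
Independent loci: P(type O, Rh-positive) = 1/4 × 1/2 = 1/8.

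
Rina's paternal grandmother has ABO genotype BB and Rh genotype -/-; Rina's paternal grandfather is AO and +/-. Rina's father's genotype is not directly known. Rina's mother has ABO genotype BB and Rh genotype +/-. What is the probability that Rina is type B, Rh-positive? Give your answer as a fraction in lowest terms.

15/32

Rina's father's ABO genotype from BB × AO: 1/2 AB, 1/2 BO.
Crossing each possibility with the mother BB and summing P(type B): 1/2·1/2 + 1/2·1 = 3/4.
Similarly for Rh via the father's Rh distribution: P(Rh+) = 5/8.
Independent loci: 3/4 × 5/8 = 15/32.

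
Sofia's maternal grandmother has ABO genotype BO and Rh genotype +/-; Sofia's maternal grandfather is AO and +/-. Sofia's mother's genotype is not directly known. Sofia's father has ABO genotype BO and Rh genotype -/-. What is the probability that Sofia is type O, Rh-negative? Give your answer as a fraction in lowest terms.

1/8

Sofia's mother's ABO genotype from BO × AO: 1/4 AB, 1/4 AO, 1/4 BO, 1/4 OO.
Crossing each possibility with the father BO and summing P(type O): 1/4·0 + 1/4·1/4 + 1/4·1/4 + 1/4·1/2 = 1/4.
Similarly for Rh via the mother's Rh distribution: P(Rh-) = 1/2.
Independent loci: 1/4 × 1/2 = 1/8.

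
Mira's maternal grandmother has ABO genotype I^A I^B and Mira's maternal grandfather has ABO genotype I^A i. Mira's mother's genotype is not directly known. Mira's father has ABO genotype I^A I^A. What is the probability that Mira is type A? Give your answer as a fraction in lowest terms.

Mira's mother's ABO genotype from I^A I^B × I^A i: 1/4 I^A I^A, 1/4 I^A I^B, 1/4 I^A i, 1/4 I^B i.
Crossing each possibility with the father I^A I^A and summing P(type A): 1/4·1 + 1/4·1/2 + 1/4·1 + 1/4·1/2 = 3/4.

3/4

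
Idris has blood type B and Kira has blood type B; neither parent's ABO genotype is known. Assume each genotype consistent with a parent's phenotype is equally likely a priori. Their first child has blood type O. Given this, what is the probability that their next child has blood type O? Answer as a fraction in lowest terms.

Possible genotypes: Idris ∈ {I^B I^B, I^B i}; Kira ∈ {I^B I^B, I^B i}.
Weight each parental genotype pair by prior × P(type-O child):
  I^B i × I^B i: posterior weight 1; P(next child type O) = 1/4.
Weighted sum = 1/4.

1/4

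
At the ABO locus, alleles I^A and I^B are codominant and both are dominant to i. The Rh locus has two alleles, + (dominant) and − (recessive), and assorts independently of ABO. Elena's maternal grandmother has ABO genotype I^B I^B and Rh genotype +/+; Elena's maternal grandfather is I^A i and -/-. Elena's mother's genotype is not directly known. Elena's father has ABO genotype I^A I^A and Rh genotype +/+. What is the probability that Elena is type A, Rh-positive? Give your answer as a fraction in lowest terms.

Elena's mother's ABO genotype from I^B I^B × I^A i: 1/2 I^A I^B, 1/2 I^B i.
Crossing each possibility with the father I^A I^A and summing P(type A): 1/2·1/2 + 1/2·1/2 = 1/2.
Similarly for Rh via the mother's Rh distribution: P(Rh+) = 1.
Independent loci: 1/2 × 1 = 1/2.

1/2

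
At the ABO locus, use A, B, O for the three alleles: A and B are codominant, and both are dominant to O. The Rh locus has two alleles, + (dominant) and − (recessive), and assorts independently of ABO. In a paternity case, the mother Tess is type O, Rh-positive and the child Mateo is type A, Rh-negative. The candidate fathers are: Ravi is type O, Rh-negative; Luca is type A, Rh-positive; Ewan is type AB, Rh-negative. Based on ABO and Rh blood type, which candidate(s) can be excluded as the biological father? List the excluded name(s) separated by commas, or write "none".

Ravi

A candidate is excluded only if no genotype consistent with his phenotype could produce a type A, Rh-negative child with a type O, Rh-positive mother.
Ravi (type O, Rh-): no genotype consistent with that phenotype can produce a type-A Rh- child with a type-O mother.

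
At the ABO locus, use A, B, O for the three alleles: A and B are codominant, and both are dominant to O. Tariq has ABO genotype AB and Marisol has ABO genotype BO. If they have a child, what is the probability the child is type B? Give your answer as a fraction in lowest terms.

1/2

ABO cross AB × BO → offspring phenotypes: 1/4 A, 1/2 B, 1/4 AB.
So P(type B) = 1/2.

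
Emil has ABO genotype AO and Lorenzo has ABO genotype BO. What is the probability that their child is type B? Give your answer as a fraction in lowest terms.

ABO cross AO × BO → offspring phenotypes: 1/4 O, 1/4 A, 1/4 B, 1/4 AB.
So P(type B) = 1/4.

1/4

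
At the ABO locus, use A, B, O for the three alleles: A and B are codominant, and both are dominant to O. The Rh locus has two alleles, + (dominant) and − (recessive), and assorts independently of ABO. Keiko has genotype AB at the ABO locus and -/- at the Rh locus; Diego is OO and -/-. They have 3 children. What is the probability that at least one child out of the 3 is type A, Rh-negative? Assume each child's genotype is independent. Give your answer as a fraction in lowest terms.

7/8

ABO cross AB × OO → 1/2 A, 1/2 B.
Rh cross -/- × -/- → 1 Rh-; so P(type A, Rh-negative) = 1/2 × 1 = 1/2 per child.
P(none) = (1/2)^3 = 1/8; P(at least one) = 1 − 1/8 = 7/8.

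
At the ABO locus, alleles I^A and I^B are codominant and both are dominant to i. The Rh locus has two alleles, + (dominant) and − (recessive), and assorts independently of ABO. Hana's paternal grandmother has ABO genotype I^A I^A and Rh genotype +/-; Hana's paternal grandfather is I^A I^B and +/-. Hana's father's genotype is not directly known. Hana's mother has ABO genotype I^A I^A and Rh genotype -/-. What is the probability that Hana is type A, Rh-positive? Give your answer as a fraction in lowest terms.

Hana's father's ABO genotype from I^A I^A × I^A I^B: 1/2 I^A I^A, 1/2 I^A I^B.
Crossing each possibility with the mother I^A I^A and summing P(type A): 1/2·1 + 1/2·1/2 = 3/4.
Similarly for Rh via the father's Rh distribution: P(Rh+) = 1/2.
Independent loci: 3/4 × 1/2 = 3/8.

3/8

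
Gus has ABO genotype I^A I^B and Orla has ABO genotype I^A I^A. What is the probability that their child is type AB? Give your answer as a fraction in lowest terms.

1/2

ABO cross I^A I^B × I^A I^A → offspring phenotypes: 1/2 A, 1/2 AB.
So P(type AB) = 1/2.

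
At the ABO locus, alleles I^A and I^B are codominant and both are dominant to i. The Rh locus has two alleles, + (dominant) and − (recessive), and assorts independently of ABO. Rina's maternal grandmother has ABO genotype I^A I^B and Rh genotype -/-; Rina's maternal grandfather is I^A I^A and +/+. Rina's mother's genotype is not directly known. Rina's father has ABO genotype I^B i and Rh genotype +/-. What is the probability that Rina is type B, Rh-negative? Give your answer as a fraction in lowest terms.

1/16

Rina's mother's ABO genotype from I^A I^B × I^A I^A: 1/2 I^A I^A, 1/2 I^A I^B.
Crossing each possibility with the father I^B i and summing P(type B): 1/2·0 + 1/2·1/2 = 1/4.
Similarly for Rh via the mother's Rh distribution: P(Rh-) = 1/4.
Independent loci: 1/4 × 1/4 = 1/16.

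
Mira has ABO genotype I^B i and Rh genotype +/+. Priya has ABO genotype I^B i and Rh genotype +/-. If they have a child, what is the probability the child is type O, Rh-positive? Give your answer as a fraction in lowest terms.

ABO cross I^B i × I^B i → offspring phenotypes: 1/4 O, 3/4 B.
Rh cross +/+ × +/- → 1 Rh+.
Independent loci: P(type O, Rh-positive) = 1/4 × 1 = 1/4.

1/4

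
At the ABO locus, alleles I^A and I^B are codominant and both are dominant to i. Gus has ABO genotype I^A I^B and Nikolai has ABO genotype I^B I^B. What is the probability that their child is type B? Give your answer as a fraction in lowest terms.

ABO cross I^A I^B × I^B I^B → offspring phenotypes: 1/2 B, 1/2 AB.
So P(type B) = 1/2.

1/2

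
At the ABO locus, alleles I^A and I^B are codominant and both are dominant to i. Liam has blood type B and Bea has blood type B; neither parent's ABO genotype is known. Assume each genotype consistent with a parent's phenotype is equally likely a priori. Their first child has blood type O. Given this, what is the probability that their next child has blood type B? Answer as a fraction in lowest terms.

3/4

Possible genotypes: Liam ∈ {I^B I^B, I^B i}; Bea ∈ {I^B I^B, I^B i}.
Weight each parental genotype pair by prior × P(type-O child):
  I^B i × I^B i: posterior weight 1; P(next child type B) = 3/4.
Weighted sum = 3/4.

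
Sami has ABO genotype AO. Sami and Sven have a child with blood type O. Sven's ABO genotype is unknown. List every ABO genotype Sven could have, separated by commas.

AO, BO, OO

For each candidate genotype of Sven, check whether crossing it with AO can produce every observed child phenotype.
  AA → possible child types {A} ✗
  AB → possible child types {A, B, AB} ✗
  AO → possible child types {O, A} ✓
  BB → possible child types {B, AB} ✗
  BO → possible child types {O, A, B, AB} ✓
  OO → possible child types {O, A} ✓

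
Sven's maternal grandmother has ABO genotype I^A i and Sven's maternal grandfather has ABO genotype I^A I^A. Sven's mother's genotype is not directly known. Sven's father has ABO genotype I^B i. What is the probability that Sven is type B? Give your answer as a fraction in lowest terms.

Sven's mother's ABO genotype from I^A i × I^A I^A: 1/2 I^A I^A, 1/2 I^A i.
Crossing each possibility with the father I^B i and summing P(type B): 1/2·0 + 1/2·1/4 = 1/8.

1/8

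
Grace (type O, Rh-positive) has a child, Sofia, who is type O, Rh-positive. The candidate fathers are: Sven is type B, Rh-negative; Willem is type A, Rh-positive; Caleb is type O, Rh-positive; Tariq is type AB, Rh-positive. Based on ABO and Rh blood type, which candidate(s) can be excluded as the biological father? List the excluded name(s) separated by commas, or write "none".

Tariq

A candidate is excluded only if no genotype consistent with his phenotype could produce a type O, Rh-positive child with a type O, Rh-positive mother.
Tariq (type AB, Rh+): no genotype consistent with that phenotype can produce a type-O Rh+ child with a type-O mother.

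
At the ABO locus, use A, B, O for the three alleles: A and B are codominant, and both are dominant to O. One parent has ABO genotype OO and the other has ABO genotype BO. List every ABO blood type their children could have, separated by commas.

O, B

Gametes from OO × BO give offspring ABO genotypes BO, OO, i.e. phenotypes O, B.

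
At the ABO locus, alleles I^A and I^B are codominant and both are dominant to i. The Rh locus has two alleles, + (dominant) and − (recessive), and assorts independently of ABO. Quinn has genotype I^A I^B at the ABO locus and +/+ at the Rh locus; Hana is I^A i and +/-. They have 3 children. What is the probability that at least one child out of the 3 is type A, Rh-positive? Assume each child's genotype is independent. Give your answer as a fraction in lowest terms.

ABO cross I^A I^B × I^A i → 1/2 A, 1/4 B, 1/4 AB.
Rh cross +/+ × +/- → 1 Rh+; so P(type A, Rh-positive) = 1/2 × 1 = 1/2 per child.
P(none) = (1/2)^3 = 1/8; P(at least one) = 1 − 1/8 = 7/8.

7/8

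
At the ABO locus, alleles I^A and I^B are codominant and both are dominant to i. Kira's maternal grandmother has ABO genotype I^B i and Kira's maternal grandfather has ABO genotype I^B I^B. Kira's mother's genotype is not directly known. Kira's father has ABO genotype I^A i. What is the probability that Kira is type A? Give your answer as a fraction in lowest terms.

Kira's mother's ABO genotype from I^B i × I^B I^B: 1/2 I^B I^B, 1/2 I^B i.
Crossing each possibility with the father I^A i and summing P(type A): 1/2·0 + 1/2·1/4 = 1/8.

1/8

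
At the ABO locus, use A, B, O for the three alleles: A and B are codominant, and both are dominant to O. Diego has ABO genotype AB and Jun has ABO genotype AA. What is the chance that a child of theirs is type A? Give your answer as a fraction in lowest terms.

ABO cross AB × AA → offspring phenotypes: 1/2 A, 1/2 AB.
So P(type A) = 1/2.

1/2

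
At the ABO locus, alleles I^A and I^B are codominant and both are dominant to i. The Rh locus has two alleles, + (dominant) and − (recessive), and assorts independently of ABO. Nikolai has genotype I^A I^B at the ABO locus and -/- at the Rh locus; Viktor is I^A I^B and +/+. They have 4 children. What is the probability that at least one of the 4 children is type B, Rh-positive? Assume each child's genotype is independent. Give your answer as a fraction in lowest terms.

175/256

ABO cross I^A I^B × I^A I^B → 1/4 A, 1/4 B, 1/2 AB.
Rh cross -/- × +/+ → 1 Rh+; so P(type B, Rh-positive) = 1/4 × 1 = 1/4 per child.
P(none) = (3/4)^4 = 81/256; P(at least one) = 1 − 81/256 = 175/256.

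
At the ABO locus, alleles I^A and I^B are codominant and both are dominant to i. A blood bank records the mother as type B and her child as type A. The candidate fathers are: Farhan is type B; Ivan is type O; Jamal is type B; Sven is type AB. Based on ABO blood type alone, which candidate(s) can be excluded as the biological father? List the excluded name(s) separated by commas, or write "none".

A candidate is excluded only if no genotype consistent with his phenotype could produce a type A child with a type B mother.
Farhan (type B): no genotype consistent with that phenotype can produce a type-A child with a type-B mother.
Ivan (type O): no genotype consistent with that phenotype can produce a type-A child with a type-B mother.
Jamal (type B): no genotype consistent with that phenotype can produce a type-A child with a type-B mother.

Farhan, Ivan, Jamal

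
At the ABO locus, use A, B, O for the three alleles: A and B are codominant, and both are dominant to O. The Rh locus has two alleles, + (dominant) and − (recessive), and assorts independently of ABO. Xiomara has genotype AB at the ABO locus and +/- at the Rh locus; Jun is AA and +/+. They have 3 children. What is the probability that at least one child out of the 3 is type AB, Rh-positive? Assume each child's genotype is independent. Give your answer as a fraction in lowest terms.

ABO cross AB × AA → 1/2 A, 1/2 AB.
Rh cross +/- × +/+ → 1 Rh+; so P(type AB, Rh-positive) = 1/2 × 1 = 1/2 per child.
P(none) = (1/2)^3 = 1/8; P(at least one) = 1 − 1/8 = 7/8.

7/8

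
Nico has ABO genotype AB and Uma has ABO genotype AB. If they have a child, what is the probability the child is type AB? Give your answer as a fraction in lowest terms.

ABO cross AB × AB → offspring phenotypes: 1/4 A, 1/4 B, 1/2 AB.
So P(type AB) = 1/2.

1/2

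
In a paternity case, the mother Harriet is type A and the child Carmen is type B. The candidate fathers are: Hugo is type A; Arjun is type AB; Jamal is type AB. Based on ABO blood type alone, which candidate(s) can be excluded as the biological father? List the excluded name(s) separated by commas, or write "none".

A candidate is excluded only if no genotype consistent with his phenotype could produce a type B child with a type A mother.
Hugo (type A): no genotype consistent with that phenotype can produce a type-B child with a type-A mother.

Hugo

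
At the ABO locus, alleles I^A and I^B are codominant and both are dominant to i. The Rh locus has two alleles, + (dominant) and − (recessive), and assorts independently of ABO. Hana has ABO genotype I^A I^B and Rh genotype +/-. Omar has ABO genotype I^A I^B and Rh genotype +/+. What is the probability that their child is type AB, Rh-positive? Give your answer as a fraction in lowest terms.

ABO cross I^A I^B × I^A I^B → offspring phenotypes: 1/4 A, 1/4 B, 1/2 AB.
Rh cross +/- × +/+ → 1 Rh+.
Independent loci: P(type AB, Rh-positive) = 1/2 × 1 = 1/2.

1/2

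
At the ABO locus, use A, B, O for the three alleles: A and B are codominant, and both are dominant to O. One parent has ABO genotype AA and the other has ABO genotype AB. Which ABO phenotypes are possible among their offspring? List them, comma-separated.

Gametes from AA × AB give offspring ABO genotypes AA, AB, i.e. phenotypes A, AB.

A, AB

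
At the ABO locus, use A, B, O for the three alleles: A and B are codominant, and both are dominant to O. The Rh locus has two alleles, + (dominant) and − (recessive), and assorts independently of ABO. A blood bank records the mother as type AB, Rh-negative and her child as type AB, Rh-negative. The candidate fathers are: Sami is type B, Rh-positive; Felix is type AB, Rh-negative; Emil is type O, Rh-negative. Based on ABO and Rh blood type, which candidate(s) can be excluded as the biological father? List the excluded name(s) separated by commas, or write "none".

Emil

A candidate is excluded only if no genotype consistent with his phenotype could produce a type AB, Rh-negative child with a type AB, Rh-negative mother.
Emil (type O, Rh-): no genotype consistent with that phenotype can produce a type-AB Rh- child with a type-AB mother.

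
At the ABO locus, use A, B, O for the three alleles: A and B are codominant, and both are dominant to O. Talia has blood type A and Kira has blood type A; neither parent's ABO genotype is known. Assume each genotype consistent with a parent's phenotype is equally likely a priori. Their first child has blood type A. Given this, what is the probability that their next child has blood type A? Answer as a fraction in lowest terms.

19/20

Possible genotypes: Talia ∈ {AA, AO}; Kira ∈ {AA, AO}.
Weight each parental genotype pair by prior × P(type-A child):
  AA × AA: posterior weight 4/15; P(next child type A) = 1.
  AA × AO: posterior weight 4/15; P(next child type A) = 1.
  AO × AA: posterior weight 4/15; P(next child type A) = 1.
  AO × AO: posterior weight 1/5; P(next child type A) = 3/4.
Weighted sum = 19/20.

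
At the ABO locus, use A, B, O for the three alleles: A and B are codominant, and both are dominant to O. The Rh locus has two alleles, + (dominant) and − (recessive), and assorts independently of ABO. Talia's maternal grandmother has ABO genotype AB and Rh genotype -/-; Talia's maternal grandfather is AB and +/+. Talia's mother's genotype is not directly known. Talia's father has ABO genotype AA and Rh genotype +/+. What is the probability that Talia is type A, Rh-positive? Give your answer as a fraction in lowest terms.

1/2

Talia's mother's ABO genotype from AB × AB: 1/4 AA, 1/2 AB, 1/4 BB.
Crossing each possibility with the father AA and summing P(type A): 1/4·1 + 1/2·1/2 + 1/4·0 = 1/2.
Similarly for Rh via the mother's Rh distribution: P(Rh+) = 1.
Independent loci: 1/2 × 1 = 1/2.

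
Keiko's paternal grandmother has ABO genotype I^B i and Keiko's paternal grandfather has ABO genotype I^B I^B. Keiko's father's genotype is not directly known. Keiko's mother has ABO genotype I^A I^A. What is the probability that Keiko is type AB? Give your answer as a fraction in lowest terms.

Keiko's father's ABO genotype from I^B i × I^B I^B: 1/2 I^B I^B, 1/2 I^B i.
Crossing each possibility with the mother I^A I^A and summing P(type AB): 1/2·1 + 1/2·1/2 = 3/4.

3/4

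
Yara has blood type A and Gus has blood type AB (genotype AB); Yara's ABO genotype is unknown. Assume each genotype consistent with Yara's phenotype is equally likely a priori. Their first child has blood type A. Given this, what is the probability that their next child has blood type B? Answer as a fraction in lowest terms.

Possible genotypes: Yara ∈ {AA, AO}; Gus ∈ {AB}.
Weight each parental genotype pair by prior × P(type-A child):
  AA × AB: posterior weight 1/2; P(next child type B) = 0.
  AO × AB: posterior weight 1/2; P(next child type B) = 1/4.
Weighted sum = 1/8.

1/8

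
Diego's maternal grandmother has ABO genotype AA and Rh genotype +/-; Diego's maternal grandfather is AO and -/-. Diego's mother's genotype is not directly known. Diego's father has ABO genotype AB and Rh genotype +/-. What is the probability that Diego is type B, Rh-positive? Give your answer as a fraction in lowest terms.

Diego's mother's ABO genotype from AA × AO: 1/2 AA, 1/2 AO.
Crossing each possibility with the father AB and summing P(type B): 1/2·0 + 1/2·1/4 = 1/8.
Similarly for Rh via the mother's Rh distribution: P(Rh+) = 5/8.
Independent loci: 1/8 × 5/8 = 5/64.

5/64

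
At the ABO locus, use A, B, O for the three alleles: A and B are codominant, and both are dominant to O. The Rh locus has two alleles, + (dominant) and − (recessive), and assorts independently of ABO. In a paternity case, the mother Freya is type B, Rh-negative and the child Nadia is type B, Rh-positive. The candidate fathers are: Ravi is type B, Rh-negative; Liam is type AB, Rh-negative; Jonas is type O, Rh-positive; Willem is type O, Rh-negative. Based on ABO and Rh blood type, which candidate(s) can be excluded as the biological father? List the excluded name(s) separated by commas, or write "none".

A candidate is excluded only if no genotype consistent with his phenotype could produce a type B, Rh-positive child with a type B, Rh-negative mother.
Ravi (type B, Rh-): no genotype consistent with that phenotype can produce a type-B Rh+ child with a type-B mother.
Liam (type AB, Rh-): no genotype consistent with that phenotype can produce a type-B Rh+ child with a type-B mother.
Willem (type O, Rh-): no genotype consistent with that phenotype can produce a type-B Rh+ child with a type-B mother.

Ravi, Liam, Willem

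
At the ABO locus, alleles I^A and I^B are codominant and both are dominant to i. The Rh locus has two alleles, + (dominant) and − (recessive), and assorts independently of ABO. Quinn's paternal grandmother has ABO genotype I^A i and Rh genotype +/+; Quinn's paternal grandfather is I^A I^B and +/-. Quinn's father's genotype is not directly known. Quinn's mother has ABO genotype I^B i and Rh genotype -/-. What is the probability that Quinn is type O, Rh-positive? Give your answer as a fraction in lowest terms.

Quinn's father's ABO genotype from I^A i × I^A I^B: 1/4 I^A I^A, 1/4 I^A I^B, 1/4 I^A i, 1/4 I^B i.
Crossing each possibility with the mother I^B i and summing P(type O): 1/4·0 + 1/4·0 + 1/4·1/4 + 1/4·1/4 = 1/8.
Similarly for Rh via the father's Rh distribution: P(Rh+) = 3/4.
Independent loci: 1/8 × 3/4 = 3/32.

3/32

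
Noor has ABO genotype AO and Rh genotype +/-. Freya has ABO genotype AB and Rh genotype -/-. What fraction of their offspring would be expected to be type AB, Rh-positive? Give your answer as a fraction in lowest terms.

1/8

ABO cross AO × AB → offspring phenotypes: 1/2 A, 1/4 B, 1/4 AB.
Rh cross +/- × -/- → 1/2 Rh+, 1/2 Rh-.
Independent loci: P(type AB, Rh-positive) = 1/4 × 1/2 = 1/8.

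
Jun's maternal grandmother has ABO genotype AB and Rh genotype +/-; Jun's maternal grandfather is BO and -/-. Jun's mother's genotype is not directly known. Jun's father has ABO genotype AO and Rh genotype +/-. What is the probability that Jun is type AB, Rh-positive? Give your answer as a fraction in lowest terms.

Jun's mother's ABO genotype from AB × BO: 1/4 AB, 1/4 AO, 1/4 BB, 1/4 BO.
Crossing each possibility with the father AO and summing P(type AB): 1/4·1/4 + 1/4·0 + 1/4·1/2 + 1/4·1/4 = 1/4.
Similarly for Rh via the mother's Rh distribution: P(Rh+) = 5/8.
Independent loci: 1/4 × 5/8 = 5/32.

5/32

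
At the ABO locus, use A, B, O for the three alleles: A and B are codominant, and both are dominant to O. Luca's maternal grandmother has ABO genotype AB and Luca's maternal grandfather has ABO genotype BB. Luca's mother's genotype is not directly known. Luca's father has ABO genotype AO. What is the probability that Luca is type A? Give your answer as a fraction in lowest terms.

1/4

Luca's mother's ABO genotype from AB × BB: 1/2 AB, 1/2 BB.
Crossing each possibility with the father AO and summing P(type A): 1/2·1/2 + 1/2·0 = 1/4.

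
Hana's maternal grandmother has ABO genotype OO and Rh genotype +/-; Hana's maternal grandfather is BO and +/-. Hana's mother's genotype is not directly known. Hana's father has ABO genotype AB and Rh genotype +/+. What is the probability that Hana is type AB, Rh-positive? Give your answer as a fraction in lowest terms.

1/8

Hana's mother's ABO genotype from OO × BO: 1/2 BO, 1/2 OO.
Crossing each possibility with the father AB and summing P(type AB): 1/2·1/4 + 1/2·0 = 1/8.
Similarly for Rh via the mother's Rh distribution: P(Rh+) = 1.
Independent loci: 1/8 × 1 = 1/8.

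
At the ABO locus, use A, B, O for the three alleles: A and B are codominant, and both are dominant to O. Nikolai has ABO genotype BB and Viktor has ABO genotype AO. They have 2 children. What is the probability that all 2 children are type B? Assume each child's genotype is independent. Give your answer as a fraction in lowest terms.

1/4

ABO cross BB × AO → 1/2 B, 1/2 AB.
So P(type B) = 1/2 per child.
All 2 independent: (1/2)^2 = 1/4.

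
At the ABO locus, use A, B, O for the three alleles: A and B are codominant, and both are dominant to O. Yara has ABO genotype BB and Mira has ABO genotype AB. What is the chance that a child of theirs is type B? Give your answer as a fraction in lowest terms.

ABO cross BB × AB → offspring phenotypes: 1/2 B, 1/2 AB.
So P(type B) = 1/2.

1/2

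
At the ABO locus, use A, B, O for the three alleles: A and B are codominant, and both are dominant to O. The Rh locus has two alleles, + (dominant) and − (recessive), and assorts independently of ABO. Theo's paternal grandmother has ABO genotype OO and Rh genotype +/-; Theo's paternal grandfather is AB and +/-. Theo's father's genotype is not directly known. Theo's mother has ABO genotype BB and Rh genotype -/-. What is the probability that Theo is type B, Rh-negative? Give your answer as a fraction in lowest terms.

3/8

Theo's father's ABO genotype from OO × AB: 1/2 AO, 1/2 BO.
Crossing each possibility with the mother BB and summing P(type B): 1/2·1/2 + 1/2·1 = 3/4.
Similarly for Rh via the father's Rh distribution: P(Rh-) = 1/2.
Independent loci: 3/4 × 1/2 = 3/8.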